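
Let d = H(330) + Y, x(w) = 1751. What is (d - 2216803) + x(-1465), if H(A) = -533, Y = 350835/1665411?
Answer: -1229953093200/555137 ≈ -2.2156e+6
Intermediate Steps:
Y = 116945/555137 (Y = 350835*(1/1665411) = 116945/555137 ≈ 0.21066)
d = -295771076/555137 (d = -533 + 116945/555137 = -295771076/555137 ≈ -532.79)
(d - 2216803) + x(-1465) = (-295771076/555137 - 2216803) + 1751 = -1230925138087/555137 + 1751 = -1229953093200/555137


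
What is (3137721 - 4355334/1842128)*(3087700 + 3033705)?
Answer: 17691103331906095185/921064 ≈ 1.9207e+13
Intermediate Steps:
(3137721 - 4355334/1842128)*(3087700 + 3033705) = (3137721 - 4355334*1/1842128)*6121405 = (3137721 - 2177667/921064)*6121405 = (2890039677477/921064)*6121405 = 17691103331906095185/921064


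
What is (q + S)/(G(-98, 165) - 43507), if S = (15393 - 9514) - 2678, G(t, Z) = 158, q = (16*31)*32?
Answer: -19073/43349 ≈ -0.43999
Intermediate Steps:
q = 15872 (q = 496*32 = 15872)
S = 3201 (S = 5879 - 2678 = 3201)
(q + S)/(G(-98, 165) - 43507) = (15872 + 3201)/(158 - 43507) = 19073/(-43349) = 19073*(-1/43349) = -19073/43349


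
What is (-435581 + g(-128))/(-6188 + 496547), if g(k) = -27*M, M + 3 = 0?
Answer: -435500/490359 ≈ -0.88812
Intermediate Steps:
M = -3 (M = -3 + 0 = -3)
g(k) = 81 (g(k) = -27*(-3) = 81)
(-435581 + g(-128))/(-6188 + 496547) = (-435581 + 81)/(-6188 + 496547) = -435500/490359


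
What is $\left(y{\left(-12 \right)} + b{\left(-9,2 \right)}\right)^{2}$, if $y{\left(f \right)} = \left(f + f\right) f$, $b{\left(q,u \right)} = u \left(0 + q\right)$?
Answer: $72900$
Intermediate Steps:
$b{\left(q,u \right)} = q u$ ($b{\left(q,u \right)} = u q = q u$)
$y{\left(f \right)} = 2 f^{2}$ ($y{\left(f \right)} = 2 f f = 2 f^{2}$)
$\left(y{\left(-12 \right)} + b{\left(-9,2 \right)}\right)^{2} = \left(2 \left(-12\right)^{2} - 18\right)^{2} = \left(2 \cdot 144 - 18\right)^{2} = \left(288 - 18\right)^{2} = 270^{2} = 72900$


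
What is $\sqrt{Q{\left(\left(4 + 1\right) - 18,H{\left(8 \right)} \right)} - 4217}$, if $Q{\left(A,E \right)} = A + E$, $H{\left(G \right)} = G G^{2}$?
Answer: $13 i \sqrt{22} \approx 60.975 i$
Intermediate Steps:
$H{\left(G \right)} = G^{3}$
$\sqrt{Q{\left(\left(4 + 1\right) - 18,H{\left(8 \right)} \right)} - 4217} = \sqrt{\left(\left(\left(4 + 1\right) - 18\right) + 8^{3}\right) - 4217} = \sqrt{\left(\left(5 - 18\right) + 512\right) - 4217} = \sqrt{\left(-13 + 512\right) - 4217} = \sqrt{499 - 4217} = \sqrt{-3718} = 13 i \sqrt{22}$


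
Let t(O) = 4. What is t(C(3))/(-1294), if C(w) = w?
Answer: -2/647 ≈ -0.0030912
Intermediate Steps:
t(C(3))/(-1294) = 4/(-1294) = 4*(-1/1294) = -2/647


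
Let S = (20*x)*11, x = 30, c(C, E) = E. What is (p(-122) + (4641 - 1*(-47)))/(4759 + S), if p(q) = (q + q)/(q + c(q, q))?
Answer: 4689/11359 ≈ 0.41280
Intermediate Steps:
S = 6600 (S = (20*30)*11 = 600*11 = 6600)
p(q) = 1 (p(q) = (q + q)/(q + q) = (2*q)/((2*q)) = (2*q)*(1/(2*q)) = 1)
(p(-122) + (4641 - 1*(-47)))/(4759 + S) = (1 + (4641 - 1*(-47)))/(4759 + 6600) = (1 + (4641 + 47))/11359 = (1 + 4688)*(1/11359) = 4689*(1/11359) = 4689/11359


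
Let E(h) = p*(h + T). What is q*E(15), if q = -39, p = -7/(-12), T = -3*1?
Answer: -273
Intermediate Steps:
T = -3
p = 7/12 (p = -7*(-1/12) = 7/12 ≈ 0.58333)
E(h) = -7/4 + 7*h/12 (E(h) = 7*(h - 3)/12 = 7*(-3 + h)/12 = -7/4 + 7*h/12)
q*E(15) = -39*(-7/4 + (7/12)*15) = -39*(-7/4 + 35/4) = -39*7 = -273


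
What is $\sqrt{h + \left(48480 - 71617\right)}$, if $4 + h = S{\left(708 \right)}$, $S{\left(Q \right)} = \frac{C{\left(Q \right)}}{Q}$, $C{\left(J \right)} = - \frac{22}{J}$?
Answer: $\frac{i \sqrt{11599750246}}{708} \approx 152.12 i$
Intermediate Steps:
$S{\left(Q \right)} = - \frac{22}{Q^{2}}$ ($S{\left(Q \right)} = \frac{\left(-22\right) \frac{1}{Q}}{Q} = - \frac{22}{Q^{2}}$)
$h = - \frac{1002539}{250632}$ ($h = -4 - \frac{22}{501264} = -4 - \frac{11}{250632} = - \frac{1002539}{250632} \approx -4.0$)
$\sqrt{h + \left(48480 - 71617\right)} = \sqrt{- \frac{1002539}{250632} + \left(48480 - 71617\right)} = \sqrt{- \frac{1002539}{250632} - 23137} = \sqrt{- \frac{5799875123}{250632}} = \frac{i \sqrt{11599750246}}{708}$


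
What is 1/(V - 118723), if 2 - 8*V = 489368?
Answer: -4/719575 ≈ -5.5588e-6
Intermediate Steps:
V = -244683/4 (V = ¼ - ⅛*489368 = ¼ - 61171 = -244683/4 ≈ -61171.)
1/(V - 118723) = 1/(-244683/4 - 118723) = 1/(-719575/4) = -4/719575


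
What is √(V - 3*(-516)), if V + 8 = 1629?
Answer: √3169 ≈ 56.294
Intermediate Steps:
V = 1621 (V = -8 + 1629 = 1621)
√(V - 3*(-516)) = √(1621 - 3*(-516)) = √(1621 + 1548) = √3169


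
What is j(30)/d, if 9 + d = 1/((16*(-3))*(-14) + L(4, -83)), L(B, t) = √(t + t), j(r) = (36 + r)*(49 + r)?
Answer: 5214*(-√166 + 672*I)/(-6047*I + 9*√166) ≈ -579.43 + 0.0018365*I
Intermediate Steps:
L(B, t) = √2*√t (L(B, t) = √(2*t) = √2*√t)
d = -9 + 1/(672 + I*√166) (d = -9 + 1/((16*(-3))*(-14) + √2*√(-83)) = -9 + 1/(-48*(-14) + √2*(I*√83)) = -9 + 1/(672 + I*√166) ≈ -8.9985 - 2.852e-5*I)
j(30)/d = (1764 + 30² + 85*30)/(((-9*√166 + 6047*I)/(√166 - 672*I))) = (1764 + 900 + 2550)*((√166 - 672*I)/(-9*√166 + 6047*I)) = 5214*((√166 - 672*I)/(-9*√166 + 6047*I)) = 5214*(√166 - 672*I)/(-9*√166 + 6047*I)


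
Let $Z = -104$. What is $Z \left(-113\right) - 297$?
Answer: $11455$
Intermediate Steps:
$Z \left(-113\right) - 297 = \left(-104\right) \left(-113\right) - 297 = 11752 - 297 = 11455$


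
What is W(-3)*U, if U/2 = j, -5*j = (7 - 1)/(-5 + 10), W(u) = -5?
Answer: 12/5 ≈ 2.4000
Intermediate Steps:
j = -6/25 (j = -(7 - 1)/(5*(-5 + 10)) = -6/(5*5) = -1/5*6/5 = -6/25 ≈ -0.24000)
U = -12/25 (U = 2*(-6/25) = -12/25 ≈ -0.48000)
W(-3)*U = -5*(-12/25) = 12/5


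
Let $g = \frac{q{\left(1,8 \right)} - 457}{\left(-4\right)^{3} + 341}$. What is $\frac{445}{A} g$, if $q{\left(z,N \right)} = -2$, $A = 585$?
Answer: $- \frac{4539}{3601} \approx -1.2605$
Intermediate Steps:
$g = - \frac{459}{277}$ ($g = \frac{-2 - 457}{\left(-4\right)^{3} + 341} = - \frac{459}{-64 + 341} = - \frac{459}{277} \approx -1.657$)
$\frac{445}{A} g = \frac{445}{585} \left(- \frac{459}{277}\right) = 445 \cdot \frac{1}{585} \left(- \frac{459}{277}\right) = \frac{89}{117} \left(- \frac{459}{277}\right) = - \frac{4539}{3601}$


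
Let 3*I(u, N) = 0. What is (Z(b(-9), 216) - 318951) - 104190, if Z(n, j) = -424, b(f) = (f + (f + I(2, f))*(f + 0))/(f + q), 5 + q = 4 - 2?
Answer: -423565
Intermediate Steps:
I(u, N) = 0 (I(u, N) = (⅓)*0 = 0)
q = -3 (q = -5 + (4 - 2) = -5 + 2 = -3)
b(f) = (f + f²)/(-3 + f) (b(f) = (f + (f + 0)*(f + 0))/(f - 3) = (f + f*f)/(-3 + f) = (f + f²)/(-3 + f))
(Z(b(-9), 216) - 318951) - 104190 = (-424 - 318951) - 104190 = -319375 - 104190 = -423565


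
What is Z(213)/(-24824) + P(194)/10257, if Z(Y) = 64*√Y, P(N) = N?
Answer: 194/10257 - 8*√213/3103 ≈ -0.018713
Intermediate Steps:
Z(213)/(-24824) + P(194)/10257 = (64*√213)/(-24824) + 194/10257 = (64*√213)*(-1/24824) + 194*(1/10257) = -8*√213/3103 + 194/10257 = 194/10257 - 8*√213/3103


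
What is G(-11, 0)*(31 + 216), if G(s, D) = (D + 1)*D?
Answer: 0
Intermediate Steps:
G(s, D) = D*(1 + D) (G(s, D) = (1 + D)*D = D*(1 + D))
G(-11, 0)*(31 + 216) = (0*(1 + 0))*(31 + 216) = (0*1)*247 = 0*247 = 0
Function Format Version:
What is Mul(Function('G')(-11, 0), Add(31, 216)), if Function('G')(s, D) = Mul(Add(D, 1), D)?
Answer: 0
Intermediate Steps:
Function('G')(s, D) = Mul(D, Add(1, D)) (Function('G')(s, D) = Mul(Add(1, D), D) = Mul(D, Add(1, D)))
Mul(Function('G')(-11, 0), Add(31, 216)) = Mul(Mul(0, Add(1, 0)), Add(31, 216)) = Mul(Mul(0, 1), 247) = Mul(0, 247) = 0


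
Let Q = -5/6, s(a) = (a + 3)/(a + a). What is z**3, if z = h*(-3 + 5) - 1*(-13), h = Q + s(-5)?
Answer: 5451776/3375 ≈ 1615.3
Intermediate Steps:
s(a) = (3 + a)/(2*a) (s(a) = (3 + a)/((2*a)) = (3 + a)*(1/(2*a)) = (3 + a)/(2*a))
Q = -5/6 (Q = -5*1/6 = -5/6 ≈ -0.83333)
h = -19/30 (h = -5/6 + (1/2)*(3 - 5)/(-5) = -5/6 + (1/2)*(-1/5)*(-2) = -5/6 + 1/5 = -19/30 ≈ -0.63333)
z = 176/15 (z = -19*(-3 + 5)/30 - 1*(-13) = -19/30*2 + 13 = -19/15 + 13 = 176/15 ≈ 11.733)
z**3 = (176/15)**3 = 5451776/3375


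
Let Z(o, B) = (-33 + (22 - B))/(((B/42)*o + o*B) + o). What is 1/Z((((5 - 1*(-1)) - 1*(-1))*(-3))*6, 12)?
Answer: 1674/23 ≈ 72.783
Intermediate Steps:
Z(o, B) = (-11 - B)/(o + 43*B*o/42) (Z(o, B) = (-11 - B)/(((B*(1/42))*o + B*o) + o) = (-11 - B)/(((B/42)*o + B*o) + o) = (-11 - B)/((B*o/42 + B*o) + o) = (-11 - B)/(43*B*o/42 + o) = (-11 - B)/(o + 43*B*o/42))
1/Z((((5 - 1*(-1)) - 1*(-1))*(-3))*6, 12) = 1/(42*(-11 - 1*12)/((((((5 - 1*(-1)) - 1*(-1))*(-3))*6))*(42 + 43*12))) = 1/(42*(-11 - 12)/((((((5 + 1) + 1)*(-3))*6))*(42 + 516))) = 1/(42*(-23)/((((6 + 1)*(-3))*6)*558)) = 1/(42*(1/558)*(-23)/((7*(-3))*6)) = 1/(42*(1/558)*(-23)/(-21*6)) = 1/(42*(1/558)*(-23)/(-126)) = 1/(42*(-1/126)*(1/558)*(-23)) = 1/(23/1674) = 1674/23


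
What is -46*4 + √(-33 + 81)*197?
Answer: -184 + 788*√3 ≈ 1180.9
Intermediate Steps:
-46*4 + √(-33 + 81)*197 = -184 + √48*197 = -184 + (4*√3)*197 = -184 + 788*√3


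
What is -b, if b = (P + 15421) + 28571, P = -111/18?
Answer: -263915/6 ≈ -43986.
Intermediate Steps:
P = -37/6 (P = (1/18)*(-111) = -37/6 ≈ -6.1667)
b = 263915/6 (b = (-37/6 + 15421) + 28571 = 92489/6 + 28571 = 263915/6 ≈ 43986.)
-b = -1*263915/6 = -263915/6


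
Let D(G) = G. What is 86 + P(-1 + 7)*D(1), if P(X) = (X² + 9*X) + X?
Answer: 182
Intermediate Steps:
P(X) = X² + 10*X
86 + P(-1 + 7)*D(1) = 86 + ((-1 + 7)*(10 + (-1 + 7)))*1 = 86 + (6*(10 + 6))*1 = 86 + (6*16)*1 = 86 + 96*1 = 86 + 96 = 182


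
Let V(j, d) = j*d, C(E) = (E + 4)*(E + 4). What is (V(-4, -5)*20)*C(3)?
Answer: 19600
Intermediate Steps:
C(E) = (4 + E)**2 (C(E) = (4 + E)*(4 + E) = (4 + E)**2)
V(j, d) = d*j
(V(-4, -5)*20)*C(3) = (-5*(-4)*20)*(4 + 3)**2 = (20*20)*7**2 = 400*49 = 19600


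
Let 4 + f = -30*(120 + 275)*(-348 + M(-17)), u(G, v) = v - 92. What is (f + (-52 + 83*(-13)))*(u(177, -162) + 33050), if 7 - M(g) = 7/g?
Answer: 2249549955180/17 ≈ 1.3233e+11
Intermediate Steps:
M(g) = 7 - 7/g
u(G, v) = -92 + v
f = 68611432/17 (f = -4 - 30*(120 + 275)*(-348 + (7 - 7/(-17))) = -4 - 11850*(-348 + (7 - 7*(-1/17))) = -4 - 11850*(-348 + (7 + 7/17)) = -4 - 11850*(-348 + 126/17) = -4 - 11850*(-5790)/17 = -4 - 30*(-2287050/17) = -4 + 68611500/17 = 68611432/17 ≈ 4.0360e+6)
(f + (-52 + 83*(-13)))*(u(177, -162) + 33050) = (68611432/17 + (-52 + 83*(-13)))*((-92 - 162) + 33050) = (68611432/17 + (-52 - 1079))*(-254 + 33050) = (68611432/17 - 1131)*32796 = (68592205/17)*32796 = 2249549955180/17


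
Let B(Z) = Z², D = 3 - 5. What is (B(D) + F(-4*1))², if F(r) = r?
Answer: 0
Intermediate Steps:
D = -2
(B(D) + F(-4*1))² = ((-2)² - 4*1)² = (4 - 4)² = 0² = 0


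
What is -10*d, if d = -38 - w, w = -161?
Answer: -1230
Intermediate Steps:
d = 123 (d = -38 - 1*(-161) = -38 + 161 = 123)
-10*d = -10*123 = -1230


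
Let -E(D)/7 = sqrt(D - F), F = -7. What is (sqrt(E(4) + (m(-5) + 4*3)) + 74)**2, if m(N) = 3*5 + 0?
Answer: (74 + sqrt(27 - 7*sqrt(11)))**2 ≈ 5767.7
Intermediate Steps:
m(N) = 15 (m(N) = 15 + 0 = 15)
E(D) = -7*sqrt(7 + D) (E(D) = -7*sqrt(D - 1*(-7)) = -7*sqrt(D + 7) = -7*sqrt(7 + D))
(sqrt(E(4) + (m(-5) + 4*3)) + 74)**2 = (sqrt(-7*sqrt(7 + 4) + (15 + 4*3)) + 74)**2 = (sqrt(-7*sqrt(11) + (15 + 12)) + 74)**2 = (sqrt(-7*sqrt(11) + 27) + 74)**2 = (sqrt(27 - 7*sqrt(11)) + 74)**2 = (74 + sqrt(27 - 7*sqrt(11)))**2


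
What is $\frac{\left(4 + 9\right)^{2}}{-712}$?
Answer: $- \frac{169}{712} \approx -0.23736$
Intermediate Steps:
$\frac{\left(4 + 9\right)^{2}}{-712} = 13^{2} \left(- \frac{1}{712}\right) = 169 \left(- \frac{1}{712}\right) = - \frac{169}{712}$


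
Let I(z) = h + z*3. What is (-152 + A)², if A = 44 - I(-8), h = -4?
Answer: 6400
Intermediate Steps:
I(z) = -4 + 3*z (I(z) = -4 + z*3 = -4 + 3*z)
A = 72 (A = 44 - (-4 + 3*(-8)) = 44 - (-4 - 24) = 44 - 1*(-28) = 44 + 28 = 72)
(-152 + A)² = (-152 + 72)² = (-80)² = 6400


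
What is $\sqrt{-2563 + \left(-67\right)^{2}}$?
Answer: $3 \sqrt{214} \approx 43.886$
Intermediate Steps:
$\sqrt{-2563 + \left(-67\right)^{2}} = \sqrt{-2563 + 4489} = \sqrt{1926} = 3 \sqrt{214}$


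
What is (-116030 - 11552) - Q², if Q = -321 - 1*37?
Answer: -255746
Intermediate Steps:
Q = -358 (Q = -321 - 37 = -358)
(-116030 - 11552) - Q² = (-116030 - 11552) - 1*(-358)² = -127582 - 1*128164 = -127582 - 128164 = -255746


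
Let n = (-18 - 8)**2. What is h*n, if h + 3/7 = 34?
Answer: 158860/7 ≈ 22694.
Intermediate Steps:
h = 235/7 (h = -3/7 + 34 = 235/7 ≈ 33.571)
n = 676 (n = (-26)**2 = 676)
h*n = (235/7)*676 = 158860/7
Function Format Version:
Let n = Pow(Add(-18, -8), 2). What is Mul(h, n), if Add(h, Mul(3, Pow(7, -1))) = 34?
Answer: Rational(158860, 7) ≈ 22694.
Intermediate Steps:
h = Rational(235, 7) (h = Add(Rational(-3, 7), 34) = Rational(235, 7) ≈ 33.571)
n = 676 (n = Pow(-26, 2) = 676)
Mul(h, n) = Mul(Rational(235, 7), 676) = Rational(158860, 7)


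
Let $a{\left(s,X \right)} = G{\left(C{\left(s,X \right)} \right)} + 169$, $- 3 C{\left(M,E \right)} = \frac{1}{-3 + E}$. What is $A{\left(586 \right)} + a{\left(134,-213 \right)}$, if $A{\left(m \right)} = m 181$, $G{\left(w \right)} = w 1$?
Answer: $\frac{68840281}{648} \approx 1.0624 \cdot 10^{5}$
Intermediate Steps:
$C{\left(M,E \right)} = - \frac{1}{3 \left(-3 + E\right)}$
$G{\left(w \right)} = w$
$A{\left(m \right)} = 181 m$
$a{\left(s,X \right)} = 169 - \frac{1}{-9 + 3 X}$ ($a{\left(s,X \right)} = - \frac{1}{-9 + 3 X} + 169 = 169 - \frac{1}{-9 + 3 X}$)
$A{\left(586 \right)} + a{\left(134,-213 \right)} = 181 \cdot 586 + \frac{-1522 + 507 \left(-213\right)}{3 \left(-3 - 213\right)} = 106066 + \frac{-1522 - 107991}{3 \left(-216\right)} = 106066 + \frac{1}{3} \left(- \frac{1}{216}\right) \left(-109513\right) = 106066 + \frac{109513}{648} = \frac{68840281}{648}$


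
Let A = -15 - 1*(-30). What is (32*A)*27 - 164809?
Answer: -151849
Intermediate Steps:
A = 15 (A = -15 + 30 = 15)
(32*A)*27 - 164809 = (32*15)*27 - 164809 = 480*27 - 164809 = 12960 - 164809 = -151849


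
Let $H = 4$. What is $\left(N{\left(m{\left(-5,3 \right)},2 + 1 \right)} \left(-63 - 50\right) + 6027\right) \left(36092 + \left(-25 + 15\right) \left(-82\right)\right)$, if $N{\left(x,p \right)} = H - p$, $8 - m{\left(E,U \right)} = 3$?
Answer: $218297568$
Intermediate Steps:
$m{\left(E,U \right)} = 5$ ($m{\left(E,U \right)} = 8 - 3 = 5$)
$N{\left(x,p \right)} = 4 - p$
$\left(N{\left(m{\left(-5,3 \right)},2 + 1 \right)} \left(-63 - 50\right) + 6027\right) \left(36092 + \left(-25 + 15\right) \left(-82\right)\right) = \left(\left(4 - \left(2 + 1\right)\right) \left(-63 - 50\right) + 6027\right) \left(36092 + \left(-25 + 15\right) \left(-82\right)\right) = \left(\left(4 - 3\right) \left(-113\right) + 6027\right) \left(36092 - -820\right) = \left(\left(4 - 3\right) \left(-113\right) + 6027\right) \left(36092 + 820\right) = \left(1 \left(-113\right) + 6027\right) 36912 = \left(-113 + 6027\right) 36912 = 5914 \cdot 36912 = 218297568$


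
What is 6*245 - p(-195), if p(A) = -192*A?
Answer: -35970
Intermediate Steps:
6*245 - p(-195) = 6*245 - (-192)*(-195) = 1470 - 1*37440 = 1470 - 37440 = -35970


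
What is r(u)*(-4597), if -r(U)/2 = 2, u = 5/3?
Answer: 18388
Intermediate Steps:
u = 5/3 (u = 5*(⅓) = 5/3 ≈ 1.6667)
r(U) = -4 (r(U) = -2*2 = -4)
r(u)*(-4597) = -4*(-4597) = 18388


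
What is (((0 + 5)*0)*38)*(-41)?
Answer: 0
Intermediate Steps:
(((0 + 5)*0)*38)*(-41) = ((5*0)*38)*(-41) = (0*38)*(-41) = 0*(-41) = 0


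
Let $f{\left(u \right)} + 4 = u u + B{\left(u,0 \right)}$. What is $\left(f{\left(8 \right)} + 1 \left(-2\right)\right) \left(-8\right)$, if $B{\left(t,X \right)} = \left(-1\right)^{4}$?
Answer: $-472$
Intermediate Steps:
$B{\left(t,X \right)} = 1$
$f{\left(u \right)} = -3 + u^{2}$ ($f{\left(u \right)} = -4 + \left(u u + 1\right) = -4 + \left(u^{2} + 1\right) = -4 + \left(1 + u^{2}\right) = -3 + u^{2}$)
$\left(f{\left(8 \right)} + 1 \left(-2\right)\right) \left(-8\right) = \left(\left(-3 + 8^{2}\right) + 1 \left(-2\right)\right) \left(-8\right) = \left(\left(-3 + 64\right) - 2\right) \left(-8\right) = \left(61 - 2\right) \left(-8\right) = 59 \left(-8\right) = -472$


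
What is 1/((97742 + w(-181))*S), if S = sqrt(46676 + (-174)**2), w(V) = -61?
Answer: sqrt(19238)/3758374156 ≈ 3.6905e-8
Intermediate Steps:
S = 2*sqrt(19238) (S = sqrt(46676 + 30276) = sqrt(76952) = 2*sqrt(19238) ≈ 277.40)
1/((97742 + w(-181))*S) = 1/((97742 - 61)*((2*sqrt(19238)))) = (sqrt(19238)/38476)/97681 = sqrt(19238)/3758374156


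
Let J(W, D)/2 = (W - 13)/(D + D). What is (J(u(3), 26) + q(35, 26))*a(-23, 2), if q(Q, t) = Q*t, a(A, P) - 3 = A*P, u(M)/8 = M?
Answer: -1017853/26 ≈ -39148.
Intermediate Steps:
u(M) = 8*M
a(A, P) = 3 + A*P
J(W, D) = (-13 + W)/D (J(W, D) = 2*((W - 13)/(D + D)) = 2*((-13 + W)/((2*D))) = 2*((-13 + W)*(1/(2*D))) = 2*((-13 + W)/(2*D)) = (-13 + W)/D)
(J(u(3), 26) + q(35, 26))*a(-23, 2) = ((-13 + 8*3)/26 + 35*26)*(3 - 23*2) = ((-13 + 24)/26 + 910)*(3 - 46) = ((1/26)*11 + 910)*(-43) = (11/26 + 910)*(-43) = (23671/26)*(-43) = -1017853/26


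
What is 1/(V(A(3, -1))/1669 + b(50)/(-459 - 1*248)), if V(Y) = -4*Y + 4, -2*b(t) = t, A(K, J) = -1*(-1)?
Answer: 707/25 ≈ 28.280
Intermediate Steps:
A(K, J) = 1
b(t) = -t/2
V(Y) = 4 - 4*Y
1/(V(A(3, -1))/1669 + b(50)/(-459 - 1*248)) = 1/((4 - 4*1)/1669 + (-1/2*50)/(-459 - 1*248)) = 1/((4 - 4)*(1/1669) - 25/(-459 - 248)) = 1/(0*(1/1669) - 25/(-707)) = 1/(0 - 25*(-1/707)) = 1/(0 + 25/707) = 1/(25/707) = 707/25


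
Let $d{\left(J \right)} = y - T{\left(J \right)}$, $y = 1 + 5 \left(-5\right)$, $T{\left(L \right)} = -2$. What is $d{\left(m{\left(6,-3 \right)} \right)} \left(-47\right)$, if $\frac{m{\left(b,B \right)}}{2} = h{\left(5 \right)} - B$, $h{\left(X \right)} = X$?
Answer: $1034$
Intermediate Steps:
$y = -24$ ($y = 1 - 25 = -24$)
$m{\left(b,B \right)} = 10 - 2 B$ ($m{\left(b,B \right)} = 2 \left(5 - B\right) = 10 - 2 B$)
$d{\left(J \right)} = -22$ ($d{\left(J \right)} = -24 - -2 = -24 + 2 = -22$)
$d{\left(m{\left(6,-3 \right)} \right)} \left(-47\right) = \left(-22\right) \left(-47\right) = 1034$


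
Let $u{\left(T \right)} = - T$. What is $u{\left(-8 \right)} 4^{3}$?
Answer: $512$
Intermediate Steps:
$u{\left(-8 \right)} 4^{3} = \left(-1\right) \left(-8\right) 4^{3} = 8 \cdot 64 = 512$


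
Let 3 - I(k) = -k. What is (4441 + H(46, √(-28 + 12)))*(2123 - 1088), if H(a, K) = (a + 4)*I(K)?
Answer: 4751685 + 207000*I ≈ 4.7517e+6 + 2.07e+5*I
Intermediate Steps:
I(k) = 3 + k (I(k) = 3 - (-1)*k = 3 + k)
H(a, K) = (3 + K)*(4 + a) (H(a, K) = (a + 4)*(3 + K) = (4 + a)*(3 + K) = (3 + K)*(4 + a))
(4441 + H(46, √(-28 + 12)))*(2123 - 1088) = (4441 + (3 + √(-28 + 12))*(4 + 46))*(2123 - 1088) = (4441 + (3 + √(-16))*50)*1035 = (4441 + (3 + 4*I)*50)*1035 = (4441 + (150 + 200*I))*1035 = (4591 + 200*I)*1035 = 4751685 + 207000*I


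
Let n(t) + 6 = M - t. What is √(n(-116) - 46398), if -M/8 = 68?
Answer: 4*I*√2927 ≈ 216.41*I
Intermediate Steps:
M = -544 (M = -8*68 = -544)
n(t) = -550 - t (n(t) = -6 + (-544 - t) = -550 - t)
√(n(-116) - 46398) = √((-550 - 1*(-116)) - 46398) = √((-550 + 116) - 46398) = √(-434 - 46398) = √(-46832) = 4*I*√2927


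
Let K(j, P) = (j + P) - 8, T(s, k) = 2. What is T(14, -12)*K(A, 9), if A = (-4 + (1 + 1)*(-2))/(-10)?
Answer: 18/5 ≈ 3.6000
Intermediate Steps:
A = 4/5 (A = (-4 + 2*(-2))*(-1/10) = (-4 - 4)*(-1/10) = -8*(-1/10) = 4/5 ≈ 0.80000)
K(j, P) = -8 + P + j (K(j, P) = (P + j) - 8 = -8 + P + j)
T(14, -12)*K(A, 9) = 2*(-8 + 9 + 4/5) = 2*(9/5) = 18/5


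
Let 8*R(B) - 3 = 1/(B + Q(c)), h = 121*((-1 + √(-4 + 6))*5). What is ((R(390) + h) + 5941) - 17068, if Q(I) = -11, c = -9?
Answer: -17785143/1516 + 605*√2 ≈ -10876.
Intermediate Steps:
h = -605 + 605*√2 (h = 121*((-1 + √2)*5) = 121*(-5 + 5*√2) = -605 + 605*√2 ≈ 250.60)
R(B) = 3/8 + 1/(8*(-11 + B)) (R(B) = 3/8 + 1/(8*(B - 11)) = 3/8 + 1/(8*(-11 + B)))
((R(390) + h) + 5941) - 17068 = (((-32 + 3*390)/(8*(-11 + 390)) + (-605 + 605*√2)) + 5941) - 17068 = (((⅛)*(-32 + 1170)/379 + (-605 + 605*√2)) + 5941) - 17068 = (((⅛)*(1/379)*1138 + (-605 + 605*√2)) + 5941) - 17068 = ((569/1516 + (-605 + 605*√2)) + 5941) - 17068 = ((-916611/1516 + 605*√2) + 5941) - 17068 = (8089945/1516 + 605*√2) - 17068 = -17785143/1516 + 605*√2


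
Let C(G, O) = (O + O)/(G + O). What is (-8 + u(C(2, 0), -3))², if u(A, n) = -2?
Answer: 100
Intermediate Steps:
C(G, O) = 2*O/(G + O) (C(G, O) = (2*O)/(G + O) = 2*O/(G + O))
(-8 + u(C(2, 0), -3))² = (-8 - 2)² = (-10)² = 100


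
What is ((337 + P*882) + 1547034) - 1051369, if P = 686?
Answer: 1101054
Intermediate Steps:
((337 + P*882) + 1547034) - 1051369 = ((337 + 686*882) + 1547034) - 1051369 = ((337 + 605052) + 1547034) - 1051369 = (605389 + 1547034) - 1051369 = 2152423 - 1051369 = 1101054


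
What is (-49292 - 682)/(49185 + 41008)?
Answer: -49974/90193 ≈ -0.55408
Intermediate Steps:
(-49292 - 682)/(49185 + 41008) = -49974/90193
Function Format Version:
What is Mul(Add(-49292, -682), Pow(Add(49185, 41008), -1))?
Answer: Rational(-49974, 90193) ≈ -0.55408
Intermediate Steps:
Mul(Add(-49292, -682), Pow(Add(49185, 41008), -1)) = Mul(-49974, Pow(90193, -1)) = Mul(-49974, Rational(1, 90193)) = Rational(-49974, 90193)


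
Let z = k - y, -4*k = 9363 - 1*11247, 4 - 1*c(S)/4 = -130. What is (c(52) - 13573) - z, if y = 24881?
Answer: 11373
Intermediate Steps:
c(S) = 536 (c(S) = 16 - 4*(-130) = 16 + 520 = 536)
k = 471 (k = -(9363 - 1*11247)/4 = -(9363 - 11247)/4 = -1/4*(-1884) = 471)
z = -24410 (z = 471 - 1*24881 = 471 - 24881 = -24410)
(c(52) - 13573) - z = (536 - 13573) - 1*(-24410) = -13037 + 24410 = 11373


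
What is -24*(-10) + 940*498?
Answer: 468360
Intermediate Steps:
-24*(-10) + 940*498 = 240 + 468120 = 468360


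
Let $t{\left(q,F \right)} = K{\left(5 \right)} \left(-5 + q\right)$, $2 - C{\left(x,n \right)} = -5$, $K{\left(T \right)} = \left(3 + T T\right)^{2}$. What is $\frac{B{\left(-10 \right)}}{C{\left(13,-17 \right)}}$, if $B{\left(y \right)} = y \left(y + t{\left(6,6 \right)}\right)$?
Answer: $- \frac{7740}{7} \approx -1105.7$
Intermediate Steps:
$K{\left(T \right)} = \left(3 + T^{2}\right)^{2}$
$C{\left(x,n \right)} = 7$ ($C{\left(x,n \right)} = 2 - -5 = 2 + 5 = 7$)
$t{\left(q,F \right)} = -3920 + 784 q$ ($t{\left(q,F \right)} = \left(3 + 5^{2}\right)^{2} \left(-5 + q\right) = \left(3 + 25\right)^{2} \left(-5 + q\right) = 28^{2} \left(-5 + q\right) = 784 \left(-5 + q\right) = -3920 + 784 q$)
$B{\left(y \right)} = y \left(784 + y\right)$ ($B{\left(y \right)} = y \left(y + \left(-3920 + 784 \cdot 6\right)\right) = y \left(y + \left(-3920 + 4704\right)\right) = y \left(y + 784\right) = y \left(784 + y\right)$)
$\frac{B{\left(-10 \right)}}{C{\left(13,-17 \right)}} = \frac{\left(-10\right) \left(784 - 10\right)}{7} = \left(-10\right) 774 \cdot \frac{1}{7} = \left(-7740\right) \frac{1}{7} = - \frac{7740}{7}$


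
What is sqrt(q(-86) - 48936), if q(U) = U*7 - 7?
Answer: 3*I*sqrt(5505) ≈ 222.59*I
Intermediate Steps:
q(U) = -7 + 7*U (q(U) = 7*U - 7 = -7 + 7*U)
sqrt(q(-86) - 48936) = sqrt((-7 + 7*(-86)) - 48936) = sqrt((-7 - 602) - 48936) = sqrt(-609 - 48936) = sqrt(-49545) = 3*I*sqrt(5505)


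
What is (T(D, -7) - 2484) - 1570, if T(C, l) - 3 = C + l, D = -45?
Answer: -4103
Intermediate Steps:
T(C, l) = 3 + C + l (T(C, l) = 3 + (C + l) = 3 + C + l)
(T(D, -7) - 2484) - 1570 = ((3 - 45 - 7) - 2484) - 1570 = (-49 - 2484) - 1570 = -2533 - 1570 = -4103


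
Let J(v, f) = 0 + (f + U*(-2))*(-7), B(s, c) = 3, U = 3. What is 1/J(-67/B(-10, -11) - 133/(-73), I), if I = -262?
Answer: 1/1876 ≈ 0.00053305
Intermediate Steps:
J(v, f) = 42 - 7*f (J(v, f) = 0 + (f + 3*(-2))*(-7) = 0 + (f - 6)*(-7) = 0 + (-6 + f)*(-7) = 0 + (42 - 7*f) = 42 - 7*f)
1/J(-67/B(-10, -11) - 133/(-73), I) = 1/(42 - 7*(-262)) = 1/(42 + 1834) = 1/1876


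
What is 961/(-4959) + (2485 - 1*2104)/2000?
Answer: -32621/9918000 ≈ -0.0032891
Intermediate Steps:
961/(-4959) + (2485 - 1*2104)/2000 = 961*(-1/4959) + (2485 - 2104)*(1/2000) = -961/4959 + 381*(1/2000) = -961/4959 + 381/2000 = -32621/9918000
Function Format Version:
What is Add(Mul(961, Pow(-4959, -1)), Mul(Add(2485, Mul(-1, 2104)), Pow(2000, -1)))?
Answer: Rational(-32621, 9918000) ≈ -0.0032891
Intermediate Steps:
Add(Mul(961, Pow(-4959, -1)), Mul(Add(2485, Mul(-1, 2104)), Pow(2000, -1))) = Add(Mul(961, Rational(-1, 4959)), Mul(Add(2485, -2104), Rational(1, 2000))) = Add(Rational(-961, 4959), Mul(381, Rational(1, 2000))) = Add(Rational(-961, 4959), Rational(381, 2000)) = Rational(-32621, 9918000)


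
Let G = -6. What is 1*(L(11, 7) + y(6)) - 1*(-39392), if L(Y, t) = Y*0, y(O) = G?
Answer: 39386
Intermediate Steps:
y(O) = -6
L(Y, t) = 0
1*(L(11, 7) + y(6)) - 1*(-39392) = 1*(0 - 6) - 1*(-39392) = 1*(-6) + 39392 = -6 + 39392 = 39386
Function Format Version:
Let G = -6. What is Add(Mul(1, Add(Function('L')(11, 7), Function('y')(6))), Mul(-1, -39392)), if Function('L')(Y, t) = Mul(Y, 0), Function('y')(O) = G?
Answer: 39386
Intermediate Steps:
Function('y')(O) = -6
Function('L')(Y, t) = 0
Add(Mul(1, Add(Function('L')(11, 7), Function('y')(6))), Mul(-1, -39392)) = Add(Mul(1, Add(0, -6)), Mul(-1, -39392)) = Add(Mul(1, -6), 39392) = Add(-6, 39392) = 39386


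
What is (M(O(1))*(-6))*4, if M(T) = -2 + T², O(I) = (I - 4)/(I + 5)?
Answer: 42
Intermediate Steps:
O(I) = (-4 + I)/(5 + I)
(M(O(1))*(-6))*4 = ((-2 + ((-4 + 1)/(5 + 1))²)*(-6))*4 = ((-2 + (-3/6)²)*(-6))*4 = ((-2 + ((⅙)*(-3))²)*(-6))*4 = ((-2 + (-½)²)*(-6))*4 = ((-2 + ¼)*(-6))*4 = -7/4*(-6)*4 = (21/2)*4 = 42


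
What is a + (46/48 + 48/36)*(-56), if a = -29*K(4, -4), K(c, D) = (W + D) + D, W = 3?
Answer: 50/3 ≈ 16.667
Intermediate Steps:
K(c, D) = 3 + 2*D (K(c, D) = (3 + D) + D = 3 + 2*D)
a = 145 (a = -29*(3 + 2*(-4)) = -29*(3 - 8) = -29*(-5) = 145)
a + (46/48 + 48/36)*(-56) = 145 + (46/48 + 48/36)*(-56) = 145 + (46*(1/48) + 48*(1/36))*(-56) = 145 + (23/24 + 4/3)*(-56) = 145 + (55/24)*(-56) = 145 - 385/3 = 50/3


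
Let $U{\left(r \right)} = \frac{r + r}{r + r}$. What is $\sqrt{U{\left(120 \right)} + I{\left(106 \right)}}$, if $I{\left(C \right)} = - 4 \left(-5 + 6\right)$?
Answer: $i \sqrt{3} \approx 1.732 i$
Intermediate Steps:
$U{\left(r \right)} = 1$ ($U{\left(r \right)} = \frac{2 r}{2 r} = 2 r \frac{1}{2 r} = 1$)
$I{\left(C \right)} = -4$ ($I{\left(C \right)} = \left(-4\right) 1 = -4$)
$\sqrt{U{\left(120 \right)} + I{\left(106 \right)}} = \sqrt{1 - 4} = \sqrt{-3} = i \sqrt{3}$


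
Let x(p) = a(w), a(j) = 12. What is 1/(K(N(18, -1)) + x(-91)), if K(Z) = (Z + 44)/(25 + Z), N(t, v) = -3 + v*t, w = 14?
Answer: 4/71 ≈ 0.056338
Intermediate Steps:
x(p) = 12
N(t, v) = -3 + t*v
K(Z) = (44 + Z)/(25 + Z)
1/(K(N(18, -1)) + x(-91)) = 1/((44 + (-3 + 18*(-1)))/(25 + (-3 + 18*(-1))) + 12) = 1/((44 + (-3 - 18))/(25 + (-3 - 18)) + 12) = 1/((44 - 21)/(25 - 21) + 12) = 1/(23/4 + 12) = 1/(71/4) = 4/71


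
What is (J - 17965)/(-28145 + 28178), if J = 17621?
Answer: -344/33 ≈ -10.424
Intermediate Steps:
(J - 17965)/(-28145 + 28178) = (17621 - 17965)/(-28145 + 28178) = -344/33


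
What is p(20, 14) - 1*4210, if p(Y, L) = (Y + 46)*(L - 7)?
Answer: -3748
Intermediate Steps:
p(Y, L) = (-7 + L)*(46 + Y) (p(Y, L) = (46 + Y)*(-7 + L) = (-7 + L)*(46 + Y))
p(20, 14) - 1*4210 = (-322 - 7*20 + 46*14 + 14*20) - 1*4210 = (-322 - 140 + 644 + 280) - 4210 = 462 - 4210 = -3748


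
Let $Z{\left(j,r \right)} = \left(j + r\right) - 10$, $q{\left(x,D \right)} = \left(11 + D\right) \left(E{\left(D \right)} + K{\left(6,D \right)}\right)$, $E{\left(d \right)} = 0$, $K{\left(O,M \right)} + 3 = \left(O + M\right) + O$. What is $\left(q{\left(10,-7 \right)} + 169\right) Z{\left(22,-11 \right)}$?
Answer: $177$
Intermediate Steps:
$K{\left(O,M \right)} = -3 + M + 2 O$ ($K{\left(O,M \right)} = -3 + \left(\left(O + M\right) + O\right) = -3 + \left(\left(M + O\right) + O\right) = -3 + \left(M + 2 O\right) = -3 + M + 2 O$)
$q{\left(x,D \right)} = \left(9 + D\right) \left(11 + D\right)$ ($q{\left(x,D \right)} = \left(11 + D\right) \left(0 + \left(-3 + D + 2 \cdot 6\right)\right) = \left(11 + D\right) \left(0 + \left(-3 + D + 12\right)\right) = \left(11 + D\right) \left(0 + \left(9 + D\right)\right) = \left(11 + D\right) \left(9 + D\right) = \left(9 + D\right) \left(11 + D\right)$)
$Z{\left(j,r \right)} = -10 + j + r$
$\left(q{\left(10,-7 \right)} + 169\right) Z{\left(22,-11 \right)} = \left(\left(99 + \left(-7\right)^{2} + 20 \left(-7\right)\right) + 169\right) \left(-10 + 22 - 11\right) = \left(\left(99 + 49 - 140\right) + 169\right) 1 = \left(8 + 169\right) 1 = 177 \cdot 1 = 177$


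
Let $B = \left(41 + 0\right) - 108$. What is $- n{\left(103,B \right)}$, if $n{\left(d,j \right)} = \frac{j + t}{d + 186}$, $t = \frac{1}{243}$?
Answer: $\frac{16280}{70227} \approx 0.23182$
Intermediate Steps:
$t = \frac{1}{243} \approx 0.0041152$
$B = -67$ ($B = 41 - 108 = -67$)
$n{\left(d,j \right)} = \frac{\frac{1}{243} + j}{186 + d}$ ($n{\left(d,j \right)} = \frac{j + \frac{1}{243}}{d + 186} = \frac{\frac{1}{243} + j}{186 + d}$)
$- n{\left(103,B \right)} = - \frac{\frac{1}{243} - 67}{186 + 103} = - \frac{-16280}{289 \cdot 243} = \left(-1\right) \left(- \frac{16280}{70227}\right) = \frac{16280}{70227}$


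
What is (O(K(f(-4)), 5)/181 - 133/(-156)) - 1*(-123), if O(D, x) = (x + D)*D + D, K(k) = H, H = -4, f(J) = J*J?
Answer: 3495853/28236 ≈ 123.81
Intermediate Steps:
f(J) = J²
K(k) = -4
O(D, x) = D + D*(D + x) (O(D, x) = (D + x)*D + D = D*(D + x) + D = D + D*(D + x))
(O(K(f(-4)), 5)/181 - 133/(-156)) - 1*(-123) = (-4*(1 - 4 + 5)/181 - 133/(-156)) - 1*(-123) = (-4*2*(1/181) - 133*(-1/156)) + 123 = (-8*1/181 + 133/156) + 123 = (-8/181 + 133/156) + 123 = 22825/28236 + 123 = 3495853/28236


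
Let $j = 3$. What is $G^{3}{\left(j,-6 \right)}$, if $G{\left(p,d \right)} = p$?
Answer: $27$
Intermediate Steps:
$G^{3}{\left(j,-6 \right)} = 3^{3} = 27$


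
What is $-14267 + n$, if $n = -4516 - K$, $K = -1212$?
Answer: $-17571$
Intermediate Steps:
$n = -3304$ ($n = -4516 - -1212 = -4516 + 1212 = -3304$)
$-14267 + n = -14267 - 3304 = -17571$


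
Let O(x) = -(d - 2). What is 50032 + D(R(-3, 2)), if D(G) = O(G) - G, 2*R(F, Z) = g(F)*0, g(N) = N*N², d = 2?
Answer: 50032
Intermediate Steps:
g(N) = N³
O(x) = 0 (O(x) = -(2 - 2) = -1*0 = 0)
R(F, Z) = 0 (R(F, Z) = (F³*0)/2 = (½)*0 = 0)
D(G) = -G (D(G) = 0 - G = -G)
50032 + D(R(-3, 2)) = 50032 - 1*0 = 50032 + 0 = 50032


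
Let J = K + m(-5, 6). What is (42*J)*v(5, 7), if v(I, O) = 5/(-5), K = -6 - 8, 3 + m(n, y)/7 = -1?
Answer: 1764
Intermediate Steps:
m(n, y) = -28 (m(n, y) = -21 + 7*(-1) = -21 - 7 = -28)
K = -14
v(I, O) = -1 (v(I, O) = 5*(-1/5) = -1)
J = -42 (J = -14 - 28 = -42)
(42*J)*v(5, 7) = (42*(-42))*(-1) = -1764*(-1) = 1764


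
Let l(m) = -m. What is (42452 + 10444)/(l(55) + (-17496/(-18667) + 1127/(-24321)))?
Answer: -1091581348176/1116614699 ≈ -977.58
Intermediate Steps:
(42452 + 10444)/(l(55) + (-17496/(-18667) + 1127/(-24321))) = (42452 + 10444)/(-1*55 + (-17496/(-18667) + 1127/(-24321))) = 52896/(-55 + (-17496*(-1/18667) + 1127*(-1/24321))) = 52896/(-55 + (17496/18667 - 1127/24321)) = 52896/(-55 + 36771137/41272737) = 52896/(-2233229398/41272737) = 52896*(-41272737/2233229398) = -1091581348176/1116614699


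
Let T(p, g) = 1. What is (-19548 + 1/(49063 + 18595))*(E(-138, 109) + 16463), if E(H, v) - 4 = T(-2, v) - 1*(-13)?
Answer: -21797417626423/67658 ≈ -3.2217e+8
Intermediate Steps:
E(H, v) = 18 (E(H, v) = 4 + (1 - 1*(-13)) = 4 + (1 + 13) = 4 + 14 = 18)
(-19548 + 1/(49063 + 18595))*(E(-138, 109) + 16463) = (-19548 + 1/(49063 + 18595))*(18 + 16463) = (-19548 + 1/67658)*16481 = -1322578583/67658*16481 = -21797417626423/67658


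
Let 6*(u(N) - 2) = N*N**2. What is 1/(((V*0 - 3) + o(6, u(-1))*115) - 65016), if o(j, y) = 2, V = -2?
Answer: -1/64789 ≈ -1.5435e-5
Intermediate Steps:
u(N) = 2 + N**3/6 (u(N) = 2 + (N*N**2)/6 = 2 + N**3/6)
1/(((V*0 - 3) + o(6, u(-1))*115) - 65016) = 1/(((-2*0 - 3) + 2*115) - 65016) = 1/(((0 - 3) + 230) - 65016) = 1/((-3 + 230) - 65016) = 1/(227 - 65016) = 1/(-64789) = -1/64789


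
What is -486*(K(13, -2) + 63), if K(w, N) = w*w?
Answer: -112752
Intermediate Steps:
K(w, N) = w²
-486*(K(13, -2) + 63) = -486*(13² + 63) = -486*(169 + 63) = -486*232 = -112752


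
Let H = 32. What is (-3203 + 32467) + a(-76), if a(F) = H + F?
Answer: 29220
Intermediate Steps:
a(F) = 32 + F
(-3203 + 32467) + a(-76) = (-3203 + 32467) + (32 - 76) = 29264 - 44 = 29220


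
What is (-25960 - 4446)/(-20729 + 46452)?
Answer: -30406/25723 ≈ -1.1821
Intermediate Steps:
(-25960 - 4446)/(-20729 + 46452) = -30406/25723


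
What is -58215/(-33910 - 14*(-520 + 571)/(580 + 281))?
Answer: 795605/463448 ≈ 1.7167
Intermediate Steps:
-58215/(-33910 - 14*(-520 + 571)/(580 + 281)) = -58215/(-33910 - 714/861) = -58215/(-33910 - 14*17/287) = -58215/(-33910 - 34/41) = -58215/(-1390344/41) = -58215*(-41/1390344) = 795605/463448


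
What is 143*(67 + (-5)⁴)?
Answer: 98956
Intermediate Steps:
143*(67 + (-5)⁴) = 143*(67 + 625) = 143*692 = 98956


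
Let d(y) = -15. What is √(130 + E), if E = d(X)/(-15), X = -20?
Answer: √131 ≈ 11.446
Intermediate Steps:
E = 1 (E = -15/(-15) = -15*(-1/15) = 1)
√(130 + E) = √(130 + 1) = √131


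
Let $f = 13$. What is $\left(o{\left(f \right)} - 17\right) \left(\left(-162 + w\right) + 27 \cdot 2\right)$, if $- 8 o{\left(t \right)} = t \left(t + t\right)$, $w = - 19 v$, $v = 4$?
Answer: $10902$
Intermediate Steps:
$w = -76$ ($w = \left(-19\right) 4 = -76$)
$o{\left(t \right)} = - \frac{t^{2}}{4}$ ($o{\left(t \right)} = - \frac{t \left(t + t\right)}{8} = - \frac{t 2 t}{8} = - \frac{2 t^{2}}{8} = - \frac{t^{2}}{4}$)
$\left(o{\left(f \right)} - 17\right) \left(\left(-162 + w\right) + 27 \cdot 2\right) = \left(- \frac{13^{2}}{4} - 17\right) \left(\left(-162 - 76\right) + 27 \cdot 2\right) = \left(\left(- \frac{1}{4}\right) 169 - 17\right) \left(-238 + 54\right) = \left(- \frac{169}{4} - 17\right) \left(-184\right) = \left(- \frac{237}{4}\right) \left(-184\right) = 10902$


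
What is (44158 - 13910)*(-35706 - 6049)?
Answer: -1263005240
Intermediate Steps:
(44158 - 13910)*(-35706 - 6049) = 30248*(-41755) = -1263005240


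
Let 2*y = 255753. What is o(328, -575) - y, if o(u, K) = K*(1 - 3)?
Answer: -253453/2 ≈ -1.2673e+5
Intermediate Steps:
y = 255753/2 (y = (½)*255753 = 255753/2 ≈ 1.2788e+5)
o(u, K) = -2*K (o(u, K) = K*(-2) = -2*K)
o(328, -575) - y = -2*(-575) - 1*255753/2 = 1150 - 255753/2 = -253453/2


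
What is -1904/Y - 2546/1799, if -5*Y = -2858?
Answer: -12201474/2570771 ≈ -4.7462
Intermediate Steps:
Y = 2858/5 (Y = -⅕*(-2858) = 2858/5 ≈ 571.60)
-1904/Y - 2546/1799 = -1904/2858/5 - 2546/1799 = -1904*5/2858 - 2546*1/1799 = -4760/1429 - 2546/1799 = -12201474/2570771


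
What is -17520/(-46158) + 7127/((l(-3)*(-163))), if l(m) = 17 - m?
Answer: -45308811/25079180 ≈ -1.8066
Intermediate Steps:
-17520/(-46158) + 7127/((l(-3)*(-163))) = -17520/(-46158) + 7127/(((17 - 1*(-3))*(-163))) = -17520*(-1/46158) + 7127/(((17 + 3)*(-163))) = 2920/7693 + 7127/((20*(-163))) = 2920/7693 + 7127/(-3260) = 2920/7693 + 7127*(-1/3260) = 2920/7693 - 7127/3260 = -45308811/25079180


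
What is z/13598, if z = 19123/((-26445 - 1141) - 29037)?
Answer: -1471/59227658 ≈ -2.4836e-5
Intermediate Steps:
z = -19123/56623 (z = 19123/(-27586 - 29037) = 19123/(-56623) = 19123*(-1/56623) = -19123/56623 ≈ -0.33772)
z/13598 = -19123/56623/13598 = -19123/56623*1/13598 = -1471/59227658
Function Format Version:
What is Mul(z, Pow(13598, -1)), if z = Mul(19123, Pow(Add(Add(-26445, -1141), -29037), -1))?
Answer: Rational(-1471, 59227658) ≈ -2.4836e-5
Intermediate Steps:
z = Rational(-19123, 56623) (z = Mul(19123, Pow(Add(-27586, -29037), -1)) = Mul(19123, Pow(-56623, -1)) = Mul(19123, Rational(-1, 56623)) = Rational(-19123, 56623) ≈ -0.33772)
Mul(z, Pow(13598, -1)) = Mul(Rational(-19123, 56623), Pow(13598, -1)) = Mul(Rational(-19123, 56623), Rational(1, 13598)) = Rational(-1471, 59227658)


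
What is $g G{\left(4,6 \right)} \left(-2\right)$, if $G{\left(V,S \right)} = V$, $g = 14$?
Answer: $-112$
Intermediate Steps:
$g G{\left(4,6 \right)} \left(-2\right) = 14 \cdot 4 \left(-2\right) = 56 \left(-2\right) = -112$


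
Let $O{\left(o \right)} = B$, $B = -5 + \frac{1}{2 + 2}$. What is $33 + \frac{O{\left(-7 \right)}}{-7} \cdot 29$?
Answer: $\frac{1475}{28} \approx 52.679$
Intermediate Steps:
$B = - \frac{19}{4}$ ($B = -5 + \frac{1}{4} = - \frac{19}{4} \approx -4.75$)
$O{\left(o \right)} = - \frac{19}{4}$
$33 + \frac{O{\left(-7 \right)}}{-7} \cdot 29 = 33 + - \frac{19}{4 \left(-7\right)} 29 = 33 + \left(- \frac{19}{4}\right) \left(- \frac{1}{7}\right) 29 = 33 + \frac{19}{28} \cdot 29 = 33 + \frac{551}{28} = \frac{1475}{28}$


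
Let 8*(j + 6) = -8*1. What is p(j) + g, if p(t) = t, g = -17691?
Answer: -17698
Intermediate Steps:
j = -7 (j = -6 + (-8*1)/8 = -6 + (⅛)*(-8) = -6 - 1 = -7)
p(j) + g = -7 - 17691 = -17698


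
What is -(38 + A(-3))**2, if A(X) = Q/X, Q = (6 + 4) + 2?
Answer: -1156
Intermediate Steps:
Q = 12 (Q = 10 + 2 = 12)
A(X) = 12/X
-(38 + A(-3))**2 = -(38 + 12/(-3))**2 = -(38 + 12*(-1/3))**2 = -(38 - 4)**2 = -1*34**2 = -1*1156 = -1156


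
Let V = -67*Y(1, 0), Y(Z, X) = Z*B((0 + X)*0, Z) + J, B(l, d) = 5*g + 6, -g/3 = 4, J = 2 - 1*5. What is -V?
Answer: -3819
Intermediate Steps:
J = -3 (J = 2 - 5 = -3)
g = -12 (g = -3*4 = -12)
B(l, d) = -54 (B(l, d) = 5*(-12) + 6 = -60 + 6 = -54)
Y(Z, X) = -3 - 54*Z (Y(Z, X) = Z*(-54) - 3 = -54*Z - 3 = -3 - 54*Z)
V = 3819 (V = -67*(-3 - 54*1) = -67*(-3 - 54) = -67*(-57) = 3819)
-V = -1*3819 = -3819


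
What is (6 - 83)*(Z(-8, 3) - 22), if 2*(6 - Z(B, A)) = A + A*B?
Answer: 847/2 ≈ 423.50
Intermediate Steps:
Z(B, A) = 6 - A/2 - A*B/2 (Z(B, A) = 6 - (A + A*B)/2 = 6 + (-A/2 - A*B/2) = 6 - A/2 - A*B/2)
(6 - 83)*(Z(-8, 3) - 22) = (6 - 83)*((6 - 1/2*3 - 1/2*3*(-8)) - 22) = -77*((6 - 3/2 + 12) - 22) = -77*(33/2 - 22) = -77*(-11/2) = 847/2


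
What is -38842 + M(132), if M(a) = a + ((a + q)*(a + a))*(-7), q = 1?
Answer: -284494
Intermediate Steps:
M(a) = a - 14*a*(1 + a) (M(a) = a + ((a + 1)*(a + a))*(-7) = a + ((1 + a)*(2*a))*(-7) = a + (2*a*(1 + a))*(-7) = a - 14*a*(1 + a))
-38842 + M(132) = -38842 - 1*132*(13 + 14*132) = -38842 - 1*132*(13 + 1848) = -38842 - 1*132*1861 = -38842 - 245652 = -284494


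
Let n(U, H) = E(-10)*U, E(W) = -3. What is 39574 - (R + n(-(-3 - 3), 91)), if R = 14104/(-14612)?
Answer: 144633102/3653 ≈ 39593.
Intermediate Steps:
R = -3526/3653 (R = 14104*(-1/14612) = -3526/3653 ≈ -0.96523)
n(U, H) = -3*U
39574 - (R + n(-(-3 - 3), 91)) = 39574 - (-3526/3653 - (-3)*(-3 - 3)) = 39574 - (-3526/3653 - (-3)*(-6)) = 39574 - (-3526/3653 - 3*6) = 39574 - (-3526/3653 - 18) = 39574 - 1*(-69280/3653) = 39574 + 69280/3653 = 144633102/3653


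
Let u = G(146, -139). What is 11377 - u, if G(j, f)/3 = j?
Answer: 10939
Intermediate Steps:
G(j, f) = 3*j
u = 438 (u = 3*146 = 438)
11377 - u = 11377 - 1*438 = 11377 - 438 = 10939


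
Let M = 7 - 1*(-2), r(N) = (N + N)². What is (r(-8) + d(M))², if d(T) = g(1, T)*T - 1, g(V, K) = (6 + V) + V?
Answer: 106929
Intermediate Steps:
g(V, K) = 6 + 2*V
r(N) = 4*N² (r(N) = (2*N)² = 4*N²)
M = 9 (M = 7 + 2 = 9)
d(T) = -1 + 8*T (d(T) = (6 + 2*1)*T - 1 = (6 + 2)*T - 1 = 8*T - 1 = -1 + 8*T)
(r(-8) + d(M))² = (4*(-8)² + (-1 + 8*9))² = (4*64 + (-1 + 72))² = (256 + 71)² = 327² = 106929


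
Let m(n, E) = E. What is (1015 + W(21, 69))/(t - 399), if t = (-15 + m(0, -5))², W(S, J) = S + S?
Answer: 1057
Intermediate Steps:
W(S, J) = 2*S
t = 400 (t = (-15 - 5)² = (-20)² = 400)
(1015 + W(21, 69))/(t - 399) = (1015 + 2*21)/(400 - 399) = (1015 + 42)/1 = 1057*1 = 1057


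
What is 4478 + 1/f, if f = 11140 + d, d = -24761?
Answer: 60994837/13621 ≈ 4478.0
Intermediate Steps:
f = -13621 (f = 11140 - 24761 = -13621)
4478 + 1/f = 4478 + 1/(-13621) = 4478 - 1/13621 = 60994837/13621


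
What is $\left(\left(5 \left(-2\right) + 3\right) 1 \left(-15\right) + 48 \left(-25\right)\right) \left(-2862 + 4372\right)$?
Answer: $-1653450$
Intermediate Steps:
$\left(\left(5 \left(-2\right) + 3\right) 1 \left(-15\right) + 48 \left(-25\right)\right) \left(-2862 + 4372\right) = \left(\left(-10 + 3\right) 1 \left(-15\right) - 1200\right) 1510 = \left(\left(-7\right) 1 \left(-15\right) - 1200\right) 1510 = \left(\left(-7\right) \left(-15\right) - 1200\right) 1510 = \left(105 - 1200\right) 1510 = \left(-1095\right) 1510 = -1653450$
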